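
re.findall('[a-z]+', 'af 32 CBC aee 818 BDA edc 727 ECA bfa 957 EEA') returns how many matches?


Pattern '[a-z]+' finds one or more lowercase letters.
Text: 'af 32 CBC aee 818 BDA edc 727 ECA bfa 957 EEA'
Scanning for matches:
  Match 1: 'af'
  Match 2: 'aee'
  Match 3: 'edc'
  Match 4: 'bfa'
Total matches: 4

4


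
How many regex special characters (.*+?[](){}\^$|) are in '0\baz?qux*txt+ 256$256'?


Regex special characters are: . * + ? [ ] ( ) { } \ ^ $ |
Scanning '0\baz?qux*txt+ 256$256':
  pos 1: '\' -> SPECIAL
  pos 5: '?' -> SPECIAL
  pos 9: '*' -> SPECIAL
  pos 13: '+' -> SPECIAL
  pos 18: '$' -> SPECIAL
Special chars found: ['\\', '?', '*', '+', '$']
Total: 5

5


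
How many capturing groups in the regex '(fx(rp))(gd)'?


To count capturing groups, count each '(' that starts a group.
Pattern: '(fx(rp))(gd)'
Walking through the pattern:
  Position 0: '(' -> group #1
  Position 3: '(' -> group #2
  Position 8: '(' -> group #3
Total capturing groups: 3

3


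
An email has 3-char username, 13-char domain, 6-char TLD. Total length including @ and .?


An email address has format: username@domain.tld
Username length: 3
'@' character: 1
Domain length: 13
'.' character: 1
TLD length: 6
Total = 3 + 1 + 13 + 1 + 6 = 24

24


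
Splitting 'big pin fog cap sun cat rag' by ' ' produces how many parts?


Splitting by ' ' breaks the string at each occurrence of the separator.
Text: 'big pin fog cap sun cat rag'
Parts after split:
  Part 1: 'big'
  Part 2: 'pin'
  Part 3: 'fog'
  Part 4: 'cap'
  Part 5: 'sun'
  Part 6: 'cat'
  Part 7: 'rag'
Total parts: 7

7


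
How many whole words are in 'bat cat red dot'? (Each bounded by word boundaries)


Word boundaries (\b) mark the start/end of each word.
Text: 'bat cat red dot'
Splitting by whitespace:
  Word 1: 'bat'
  Word 2: 'cat'
  Word 3: 'red'
  Word 4: 'dot'
Total whole words: 4

4


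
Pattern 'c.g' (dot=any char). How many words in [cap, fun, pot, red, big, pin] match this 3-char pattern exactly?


Pattern 'c.g' means: starts with 'c', any single char, ends with 'g'.
Checking each word (must be exactly 3 chars):
  'cap' (len=3): no
  'fun' (len=3): no
  'pot' (len=3): no
  'red' (len=3): no
  'big' (len=3): no
  'pin' (len=3): no
Matching words: []
Total: 0

0


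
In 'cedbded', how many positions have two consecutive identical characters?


Looking for consecutive identical characters in 'cedbded':
  pos 0-1: 'c' vs 'e' -> different
  pos 1-2: 'e' vs 'd' -> different
  pos 2-3: 'd' vs 'b' -> different
  pos 3-4: 'b' vs 'd' -> different
  pos 4-5: 'd' vs 'e' -> different
  pos 5-6: 'e' vs 'd' -> different
Consecutive identical pairs: []
Count: 0

0


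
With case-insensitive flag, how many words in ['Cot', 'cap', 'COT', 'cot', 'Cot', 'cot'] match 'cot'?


Case-insensitive matching: compare each word's lowercase form to 'cot'.
  'Cot' -> lower='cot' -> MATCH
  'cap' -> lower='cap' -> no
  'COT' -> lower='cot' -> MATCH
  'cot' -> lower='cot' -> MATCH
  'Cot' -> lower='cot' -> MATCH
  'cot' -> lower='cot' -> MATCH
Matches: ['Cot', 'COT', 'cot', 'Cot', 'cot']
Count: 5

5


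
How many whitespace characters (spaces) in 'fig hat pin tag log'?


\s matches whitespace characters (spaces, tabs, etc.).
Text: 'fig hat pin tag log'
This text has 5 words separated by spaces.
Number of spaces = number of words - 1 = 5 - 1 = 4

4


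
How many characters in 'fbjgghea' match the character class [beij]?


Character class [beij] matches any of: {b, e, i, j}
Scanning string 'fbjgghea' character by character:
  pos 0: 'f' -> no
  pos 1: 'b' -> MATCH
  pos 2: 'j' -> MATCH
  pos 3: 'g' -> no
  pos 4: 'g' -> no
  pos 5: 'h' -> no
  pos 6: 'e' -> MATCH
  pos 7: 'a' -> no
Total matches: 3

3


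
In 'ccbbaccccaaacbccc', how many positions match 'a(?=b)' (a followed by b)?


Lookahead 'a(?=b)' matches 'a' only when followed by 'b'.
String: 'ccbbaccccaaacbccc'
Checking each position where char is 'a':
  pos 4: 'a' -> no (next='c')
  pos 9: 'a' -> no (next='a')
  pos 10: 'a' -> no (next='a')
  pos 11: 'a' -> no (next='c')
Matching positions: []
Count: 0

0


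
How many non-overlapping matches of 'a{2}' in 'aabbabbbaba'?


Pattern 'a{2}' matches exactly 2 consecutive a's (greedy, non-overlapping).
String: 'aabbabbbaba'
Scanning for runs of a's:
  Run at pos 0: 'aa' (length 2) -> 1 match(es)
  Run at pos 4: 'a' (length 1) -> 0 match(es)
  Run at pos 8: 'a' (length 1) -> 0 match(es)
  Run at pos 10: 'a' (length 1) -> 0 match(es)
Matches found: ['aa']
Total: 1

1


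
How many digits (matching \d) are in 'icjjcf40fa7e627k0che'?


\d matches any digit 0-9.
Scanning 'icjjcf40fa7e627k0che':
  pos 6: '4' -> DIGIT
  pos 7: '0' -> DIGIT
  pos 10: '7' -> DIGIT
  pos 12: '6' -> DIGIT
  pos 13: '2' -> DIGIT
  pos 14: '7' -> DIGIT
  pos 16: '0' -> DIGIT
Digits found: ['4', '0', '7', '6', '2', '7', '0']
Total: 7

7


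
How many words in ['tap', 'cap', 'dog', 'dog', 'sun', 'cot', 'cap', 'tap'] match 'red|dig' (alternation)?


Alternation 'red|dig' matches either 'red' or 'dig'.
Checking each word:
  'tap' -> no
  'cap' -> no
  'dog' -> no
  'dog' -> no
  'sun' -> no
  'cot' -> no
  'cap' -> no
  'tap' -> no
Matches: []
Count: 0

0


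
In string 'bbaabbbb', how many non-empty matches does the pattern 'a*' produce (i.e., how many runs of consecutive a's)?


Pattern 'a*' matches zero or more a's. We want non-empty runs of consecutive a's.
String: 'bbaabbbb'
Walking through the string to find runs of a's:
  Run 1: positions 2-3 -> 'aa'
Non-empty runs found: ['aa']
Count: 1

1


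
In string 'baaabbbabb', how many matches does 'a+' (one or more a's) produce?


Pattern 'a+' matches one or more consecutive a's.
String: 'baaabbbabb'
Scanning for runs of a:
  Match 1: 'aaa' (length 3)
  Match 2: 'a' (length 1)
Total matches: 2

2


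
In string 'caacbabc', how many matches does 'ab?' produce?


Pattern 'ab?' matches 'a' optionally followed by 'b'.
String: 'caacbabc'
Scanning left to right for 'a' then checking next char:
  Match 1: 'a' (a not followed by b)
  Match 2: 'a' (a not followed by b)
  Match 3: 'ab' (a followed by b)
Total matches: 3

3


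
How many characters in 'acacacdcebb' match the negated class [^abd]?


Negated class [^abd] matches any char NOT in {a, b, d}
Scanning 'acacacdcebb':
  pos 0: 'a' -> no (excluded)
  pos 1: 'c' -> MATCH
  pos 2: 'a' -> no (excluded)
  pos 3: 'c' -> MATCH
  pos 4: 'a' -> no (excluded)
  pos 5: 'c' -> MATCH
  pos 6: 'd' -> no (excluded)
  pos 7: 'c' -> MATCH
  pos 8: 'e' -> MATCH
  pos 9: 'b' -> no (excluded)
  pos 10: 'b' -> no (excluded)
Total matches: 5

5


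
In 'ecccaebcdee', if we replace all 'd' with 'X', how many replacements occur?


re.sub('d', 'X', text) replaces every occurrence of 'd' with 'X'.
Text: 'ecccaebcdee'
Scanning for 'd':
  pos 8: 'd' -> replacement #1
Total replacements: 1

1


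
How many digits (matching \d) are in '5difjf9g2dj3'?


\d matches any digit 0-9.
Scanning '5difjf9g2dj3':
  pos 0: '5' -> DIGIT
  pos 6: '9' -> DIGIT
  pos 8: '2' -> DIGIT
  pos 11: '3' -> DIGIT
Digits found: ['5', '9', '2', '3']
Total: 4

4


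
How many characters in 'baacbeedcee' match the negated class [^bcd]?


Negated class [^bcd] matches any char NOT in {b, c, d}
Scanning 'baacbeedcee':
  pos 0: 'b' -> no (excluded)
  pos 1: 'a' -> MATCH
  pos 2: 'a' -> MATCH
  pos 3: 'c' -> no (excluded)
  pos 4: 'b' -> no (excluded)
  pos 5: 'e' -> MATCH
  pos 6: 'e' -> MATCH
  pos 7: 'd' -> no (excluded)
  pos 8: 'c' -> no (excluded)
  pos 9: 'e' -> MATCH
  pos 10: 'e' -> MATCH
Total matches: 6

6


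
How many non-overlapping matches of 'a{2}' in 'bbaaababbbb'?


Pattern 'a{2}' matches exactly 2 consecutive a's (greedy, non-overlapping).
String: 'bbaaababbbb'
Scanning for runs of a's:
  Run at pos 2: 'aaa' (length 3) -> 1 match(es)
  Run at pos 6: 'a' (length 1) -> 0 match(es)
Matches found: ['aa']
Total: 1

1


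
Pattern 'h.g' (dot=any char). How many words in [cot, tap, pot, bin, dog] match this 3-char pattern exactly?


Pattern 'h.g' means: starts with 'h', any single char, ends with 'g'.
Checking each word (must be exactly 3 chars):
  'cot' (len=3): no
  'tap' (len=3): no
  'pot' (len=3): no
  'bin' (len=3): no
  'dog' (len=3): no
Matching words: []
Total: 0

0


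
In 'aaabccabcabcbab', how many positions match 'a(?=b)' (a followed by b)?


Lookahead 'a(?=b)' matches 'a' only when followed by 'b'.
String: 'aaabccabcabcbab'
Checking each position where char is 'a':
  pos 0: 'a' -> no (next='a')
  pos 1: 'a' -> no (next='a')
  pos 2: 'a' -> MATCH (next='b')
  pos 6: 'a' -> MATCH (next='b')
  pos 9: 'a' -> MATCH (next='b')
  pos 13: 'a' -> MATCH (next='b')
Matching positions: [2, 6, 9, 13]
Count: 4

4


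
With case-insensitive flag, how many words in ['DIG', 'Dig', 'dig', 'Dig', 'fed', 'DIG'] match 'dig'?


Case-insensitive matching: compare each word's lowercase form to 'dig'.
  'DIG' -> lower='dig' -> MATCH
  'Dig' -> lower='dig' -> MATCH
  'dig' -> lower='dig' -> MATCH
  'Dig' -> lower='dig' -> MATCH
  'fed' -> lower='fed' -> no
  'DIG' -> lower='dig' -> MATCH
Matches: ['DIG', 'Dig', 'dig', 'Dig', 'DIG']
Count: 5

5


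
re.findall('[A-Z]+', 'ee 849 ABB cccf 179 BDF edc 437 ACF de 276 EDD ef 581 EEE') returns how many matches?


Pattern '[A-Z]+' finds one or more uppercase letters.
Text: 'ee 849 ABB cccf 179 BDF edc 437 ACF de 276 EDD ef 581 EEE'
Scanning for matches:
  Match 1: 'ABB'
  Match 2: 'BDF'
  Match 3: 'ACF'
  Match 4: 'EDD'
  Match 5: 'EEE'
Total matches: 5

5


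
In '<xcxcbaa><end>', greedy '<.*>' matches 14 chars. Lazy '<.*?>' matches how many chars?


Greedy '<.*>' tries to match as MUCH as possible.
Lazy '<.*?>' tries to match as LITTLE as possible.

String: '<xcxcbaa><end>'
Greedy '<.*>' starts at first '<' and extends to the LAST '>': '<xcxcbaa><end>' (14 chars)
Lazy '<.*?>' starts at first '<' and stops at the FIRST '>': '<xcxcbaa>' (9 chars)

9


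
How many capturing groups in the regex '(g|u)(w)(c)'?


To count capturing groups, count each '(' that starts a group.
Pattern: '(g|u)(w)(c)'
Walking through the pattern:
  Position 0: '(' -> group #1
  Position 5: '(' -> group #2
  Position 8: '(' -> group #3
Total capturing groups: 3

3


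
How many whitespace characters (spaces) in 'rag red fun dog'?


\s matches whitespace characters (spaces, tabs, etc.).
Text: 'rag red fun dog'
This text has 4 words separated by spaces.
Number of spaces = number of words - 1 = 4 - 1 = 3

3


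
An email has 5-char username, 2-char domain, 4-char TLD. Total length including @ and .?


An email address has format: username@domain.tld
Username length: 5
'@' character: 1
Domain length: 2
'.' character: 1
TLD length: 4
Total = 5 + 1 + 2 + 1 + 4 = 13

13


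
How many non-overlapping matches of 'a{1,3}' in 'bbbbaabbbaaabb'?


Pattern 'a{1,3}' matches between 1 and 3 consecutive a's (greedy).
String: 'bbbbaabbbaaabb'
Finding runs of a's and applying greedy matching:
  Run at pos 4: 'aa' (length 2)
  Run at pos 9: 'aaa' (length 3)
Matches: ['aa', 'aaa']
Count: 2

2


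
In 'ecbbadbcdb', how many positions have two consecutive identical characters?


Looking for consecutive identical characters in 'ecbbadbcdb':
  pos 0-1: 'e' vs 'c' -> different
  pos 1-2: 'c' vs 'b' -> different
  pos 2-3: 'b' vs 'b' -> MATCH ('bb')
  pos 3-4: 'b' vs 'a' -> different
  pos 4-5: 'a' vs 'd' -> different
  pos 5-6: 'd' vs 'b' -> different
  pos 6-7: 'b' vs 'c' -> different
  pos 7-8: 'c' vs 'd' -> different
  pos 8-9: 'd' vs 'b' -> different
Consecutive identical pairs: ['bb']
Count: 1

1


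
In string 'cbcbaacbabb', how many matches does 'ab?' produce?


Pattern 'ab?' matches 'a' optionally followed by 'b'.
String: 'cbcbaacbabb'
Scanning left to right for 'a' then checking next char:
  Match 1: 'a' (a not followed by b)
  Match 2: 'a' (a not followed by b)
  Match 3: 'ab' (a followed by b)
Total matches: 3

3


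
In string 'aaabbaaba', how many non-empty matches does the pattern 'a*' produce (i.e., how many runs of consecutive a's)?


Pattern 'a*' matches zero or more a's. We want non-empty runs of consecutive a's.
String: 'aaabbaaba'
Walking through the string to find runs of a's:
  Run 1: positions 0-2 -> 'aaa'
  Run 2: positions 5-6 -> 'aa'
  Run 3: positions 8-8 -> 'a'
Non-empty runs found: ['aaa', 'aa', 'a']
Count: 3

3


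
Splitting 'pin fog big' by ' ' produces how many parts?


Splitting by ' ' breaks the string at each occurrence of the separator.
Text: 'pin fog big'
Parts after split:
  Part 1: 'pin'
  Part 2: 'fog'
  Part 3: 'big'
Total parts: 3

3


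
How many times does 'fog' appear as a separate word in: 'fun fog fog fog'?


Scanning each word for exact match 'fog':
  Word 1: 'fun' -> no
  Word 2: 'fog' -> MATCH
  Word 3: 'fog' -> MATCH
  Word 4: 'fog' -> MATCH
Total matches: 3

3


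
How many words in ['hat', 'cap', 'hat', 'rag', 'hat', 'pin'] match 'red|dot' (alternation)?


Alternation 'red|dot' matches either 'red' or 'dot'.
Checking each word:
  'hat' -> no
  'cap' -> no
  'hat' -> no
  'rag' -> no
  'hat' -> no
  'pin' -> no
Matches: []
Count: 0

0


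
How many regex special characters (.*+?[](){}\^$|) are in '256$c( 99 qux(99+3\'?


Regex special characters are: . * + ? [ ] ( ) { } \ ^ $ |
Scanning '256$c( 99 qux(99+3\':
  pos 3: '$' -> SPECIAL
  pos 5: '(' -> SPECIAL
  pos 13: '(' -> SPECIAL
  pos 16: '+' -> SPECIAL
  pos 18: '\' -> SPECIAL
Special chars found: ['$', '(', '(', '+', '\\']
Total: 5

5


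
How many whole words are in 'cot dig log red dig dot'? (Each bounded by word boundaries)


Word boundaries (\b) mark the start/end of each word.
Text: 'cot dig log red dig dot'
Splitting by whitespace:
  Word 1: 'cot'
  Word 2: 'dig'
  Word 3: 'log'
  Word 4: 'red'
  Word 5: 'dig'
  Word 6: 'dot'
Total whole words: 6

6


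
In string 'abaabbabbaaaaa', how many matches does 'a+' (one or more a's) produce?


Pattern 'a+' matches one or more consecutive a's.
String: 'abaabbabbaaaaa'
Scanning for runs of a:
  Match 1: 'a' (length 1)
  Match 2: 'aa' (length 2)
  Match 3: 'a' (length 1)
  Match 4: 'aaaaa' (length 5)
Total matches: 4

4


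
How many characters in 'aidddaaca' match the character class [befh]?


Character class [befh] matches any of: {b, e, f, h}
Scanning string 'aidddaaca' character by character:
  pos 0: 'a' -> no
  pos 1: 'i' -> no
  pos 2: 'd' -> no
  pos 3: 'd' -> no
  pos 4: 'd' -> no
  pos 5: 'a' -> no
  pos 6: 'a' -> no
  pos 7: 'c' -> no
  pos 8: 'a' -> no
Total matches: 0

0


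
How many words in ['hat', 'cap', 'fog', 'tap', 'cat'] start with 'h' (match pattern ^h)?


Pattern ^h anchors to start of word. Check which words begin with 'h':
  'hat' -> MATCH (starts with 'h')
  'cap' -> no
  'fog' -> no
  'tap' -> no
  'cat' -> no
Matching words: ['hat']
Count: 1

1


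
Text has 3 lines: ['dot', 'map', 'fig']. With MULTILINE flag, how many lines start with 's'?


With MULTILINE flag, ^ matches the start of each line.
Lines: ['dot', 'map', 'fig']
Checking which lines start with 's':
  Line 1: 'dot' -> no
  Line 2: 'map' -> no
  Line 3: 'fig' -> no
Matching lines: []
Count: 0

0


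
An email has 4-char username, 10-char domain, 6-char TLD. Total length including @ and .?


An email address has format: username@domain.tld
Username length: 4
'@' character: 1
Domain length: 10
'.' character: 1
TLD length: 6
Total = 4 + 1 + 10 + 1 + 6 = 22

22


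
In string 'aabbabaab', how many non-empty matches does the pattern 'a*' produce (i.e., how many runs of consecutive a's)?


Pattern 'a*' matches zero or more a's. We want non-empty runs of consecutive a's.
String: 'aabbabaab'
Walking through the string to find runs of a's:
  Run 1: positions 0-1 -> 'aa'
  Run 2: positions 4-4 -> 'a'
  Run 3: positions 6-7 -> 'aa'
Non-empty runs found: ['aa', 'a', 'aa']
Count: 3

3


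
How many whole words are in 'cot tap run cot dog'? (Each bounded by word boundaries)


Word boundaries (\b) mark the start/end of each word.
Text: 'cot tap run cot dog'
Splitting by whitespace:
  Word 1: 'cot'
  Word 2: 'tap'
  Word 3: 'run'
  Word 4: 'cot'
  Word 5: 'dog'
Total whole words: 5

5


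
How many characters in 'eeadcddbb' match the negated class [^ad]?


Negated class [^ad] matches any char NOT in {a, d}
Scanning 'eeadcddbb':
  pos 0: 'e' -> MATCH
  pos 1: 'e' -> MATCH
  pos 2: 'a' -> no (excluded)
  pos 3: 'd' -> no (excluded)
  pos 4: 'c' -> MATCH
  pos 5: 'd' -> no (excluded)
  pos 6: 'd' -> no (excluded)
  pos 7: 'b' -> MATCH
  pos 8: 'b' -> MATCH
Total matches: 5

5


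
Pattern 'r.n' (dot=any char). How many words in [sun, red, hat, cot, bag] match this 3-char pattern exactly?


Pattern 'r.n' means: starts with 'r', any single char, ends with 'n'.
Checking each word (must be exactly 3 chars):
  'sun' (len=3): no
  'red' (len=3): no
  'hat' (len=3): no
  'cot' (len=3): no
  'bag' (len=3): no
Matching words: []
Total: 0

0


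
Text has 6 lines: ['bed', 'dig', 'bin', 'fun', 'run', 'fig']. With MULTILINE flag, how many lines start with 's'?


With MULTILINE flag, ^ matches the start of each line.
Lines: ['bed', 'dig', 'bin', 'fun', 'run', 'fig']
Checking which lines start with 's':
  Line 1: 'bed' -> no
  Line 2: 'dig' -> no
  Line 3: 'bin' -> no
  Line 4: 'fun' -> no
  Line 5: 'run' -> no
  Line 6: 'fig' -> no
Matching lines: []
Count: 0

0


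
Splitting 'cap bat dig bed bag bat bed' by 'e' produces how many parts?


Splitting by 'e' breaks the string at each occurrence of the separator.
Text: 'cap bat dig bed bag bat bed'
Parts after split:
  Part 1: 'cap bat dig b'
  Part 2: 'd bag bat b'
  Part 3: 'd'
Total parts: 3

3


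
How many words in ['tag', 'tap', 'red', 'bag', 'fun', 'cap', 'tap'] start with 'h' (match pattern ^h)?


Pattern ^h anchors to start of word. Check which words begin with 'h':
  'tag' -> no
  'tap' -> no
  'red' -> no
  'bag' -> no
  'fun' -> no
  'cap' -> no
  'tap' -> no
Matching words: []
Count: 0

0


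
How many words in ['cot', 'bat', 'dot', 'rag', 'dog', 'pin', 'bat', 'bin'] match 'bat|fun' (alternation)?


Alternation 'bat|fun' matches either 'bat' or 'fun'.
Checking each word:
  'cot' -> no
  'bat' -> MATCH
  'dot' -> no
  'rag' -> no
  'dog' -> no
  'pin' -> no
  'bat' -> MATCH
  'bin' -> no
Matches: ['bat', 'bat']
Count: 2

2


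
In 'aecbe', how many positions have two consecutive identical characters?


Looking for consecutive identical characters in 'aecbe':
  pos 0-1: 'a' vs 'e' -> different
  pos 1-2: 'e' vs 'c' -> different
  pos 2-3: 'c' vs 'b' -> different
  pos 3-4: 'b' vs 'e' -> different
Consecutive identical pairs: []
Count: 0

0


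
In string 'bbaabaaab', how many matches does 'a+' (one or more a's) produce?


Pattern 'a+' matches one or more consecutive a's.
String: 'bbaabaaab'
Scanning for runs of a:
  Match 1: 'aa' (length 2)
  Match 2: 'aaa' (length 3)
Total matches: 2

2


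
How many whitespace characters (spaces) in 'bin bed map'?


\s matches whitespace characters (spaces, tabs, etc.).
Text: 'bin bed map'
This text has 3 words separated by spaces.
Number of spaces = number of words - 1 = 3 - 1 = 2

2


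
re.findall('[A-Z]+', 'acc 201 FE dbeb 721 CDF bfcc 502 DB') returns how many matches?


Pattern '[A-Z]+' finds one or more uppercase letters.
Text: 'acc 201 FE dbeb 721 CDF bfcc 502 DB'
Scanning for matches:
  Match 1: 'FE'
  Match 2: 'CDF'
  Match 3: 'DB'
Total matches: 3

3


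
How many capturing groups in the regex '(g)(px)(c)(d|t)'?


To count capturing groups, count each '(' that starts a group.
Pattern: '(g)(px)(c)(d|t)'
Walking through the pattern:
  Position 0: '(' -> group #1
  Position 3: '(' -> group #2
  Position 7: '(' -> group #3
  Position 10: '(' -> group #4
Total capturing groups: 4

4


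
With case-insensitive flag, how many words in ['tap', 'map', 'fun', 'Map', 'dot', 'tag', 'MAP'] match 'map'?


Case-insensitive matching: compare each word's lowercase form to 'map'.
  'tap' -> lower='tap' -> no
  'map' -> lower='map' -> MATCH
  'fun' -> lower='fun' -> no
  'Map' -> lower='map' -> MATCH
  'dot' -> lower='dot' -> no
  'tag' -> lower='tag' -> no
  'MAP' -> lower='map' -> MATCH
Matches: ['map', 'Map', 'MAP']
Count: 3

3


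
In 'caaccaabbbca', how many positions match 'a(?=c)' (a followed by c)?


Lookahead 'a(?=c)' matches 'a' only when followed by 'c'.
String: 'caaccaabbbca'
Checking each position where char is 'a':
  pos 1: 'a' -> no (next='a')
  pos 2: 'a' -> MATCH (next='c')
  pos 5: 'a' -> no (next='a')
  pos 6: 'a' -> no (next='b')
Matching positions: [2]
Count: 1

1


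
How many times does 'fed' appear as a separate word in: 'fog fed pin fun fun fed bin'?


Scanning each word for exact match 'fed':
  Word 1: 'fog' -> no
  Word 2: 'fed' -> MATCH
  Word 3: 'pin' -> no
  Word 4: 'fun' -> no
  Word 5: 'fun' -> no
  Word 6: 'fed' -> MATCH
  Word 7: 'bin' -> no
Total matches: 2

2


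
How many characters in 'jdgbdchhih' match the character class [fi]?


Character class [fi] matches any of: {f, i}
Scanning string 'jdgbdchhih' character by character:
  pos 0: 'j' -> no
  pos 1: 'd' -> no
  pos 2: 'g' -> no
  pos 3: 'b' -> no
  pos 4: 'd' -> no
  pos 5: 'c' -> no
  pos 6: 'h' -> no
  pos 7: 'h' -> no
  pos 8: 'i' -> MATCH
  pos 9: 'h' -> no
Total matches: 1

1


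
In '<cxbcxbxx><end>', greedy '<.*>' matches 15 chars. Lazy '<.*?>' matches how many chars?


Greedy '<.*>' tries to match as MUCH as possible.
Lazy '<.*?>' tries to match as LITTLE as possible.

String: '<cxbcxbxx><end>'
Greedy '<.*>' starts at first '<' and extends to the LAST '>': '<cxbcxbxx><end>' (15 chars)
Lazy '<.*?>' starts at first '<' and stops at the FIRST '>': '<cxbcxbxx>' (10 chars)

10


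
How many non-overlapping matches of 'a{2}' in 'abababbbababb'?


Pattern 'a{2}' matches exactly 2 consecutive a's (greedy, non-overlapping).
String: 'abababbbababb'
Scanning for runs of a's:
  Run at pos 0: 'a' (length 1) -> 0 match(es)
  Run at pos 2: 'a' (length 1) -> 0 match(es)
  Run at pos 4: 'a' (length 1) -> 0 match(es)
  Run at pos 8: 'a' (length 1) -> 0 match(es)
  Run at pos 10: 'a' (length 1) -> 0 match(es)
Matches found: []
Total: 0

0


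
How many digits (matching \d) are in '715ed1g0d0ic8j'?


\d matches any digit 0-9.
Scanning '715ed1g0d0ic8j':
  pos 0: '7' -> DIGIT
  pos 1: '1' -> DIGIT
  pos 2: '5' -> DIGIT
  pos 5: '1' -> DIGIT
  pos 7: '0' -> DIGIT
  pos 9: '0' -> DIGIT
  pos 12: '8' -> DIGIT
Digits found: ['7', '1', '5', '1', '0', '0', '8']
Total: 7

7


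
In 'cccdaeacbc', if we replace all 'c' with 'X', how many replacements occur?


re.sub('c', 'X', text) replaces every occurrence of 'c' with 'X'.
Text: 'cccdaeacbc'
Scanning for 'c':
  pos 0: 'c' -> replacement #1
  pos 1: 'c' -> replacement #2
  pos 2: 'c' -> replacement #3
  pos 7: 'c' -> replacement #4
  pos 9: 'c' -> replacement #5
Total replacements: 5

5


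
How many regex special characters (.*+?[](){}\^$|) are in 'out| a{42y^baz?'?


Regex special characters are: . * + ? [ ] ( ) { } \ ^ $ |
Scanning 'out| a{42y^baz?':
  pos 3: '|' -> SPECIAL
  pos 6: '{' -> SPECIAL
  pos 10: '^' -> SPECIAL
  pos 14: '?' -> SPECIAL
Special chars found: ['|', '{', '^', '?']
Total: 4

4


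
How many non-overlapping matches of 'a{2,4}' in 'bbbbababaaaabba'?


Pattern 'a{2,4}' matches between 2 and 4 consecutive a's (greedy).
String: 'bbbbababaaaabba'
Finding runs of a's and applying greedy matching:
  Run at pos 4: 'a' (length 1)
  Run at pos 6: 'a' (length 1)
  Run at pos 8: 'aaaa' (length 4)
  Run at pos 14: 'a' (length 1)
Matches: ['aaaa']
Count: 1

1


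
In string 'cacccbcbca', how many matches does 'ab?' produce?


Pattern 'ab?' matches 'a' optionally followed by 'b'.
String: 'cacccbcbca'
Scanning left to right for 'a' then checking next char:
  Match 1: 'a' (a not followed by b)
  Match 2: 'a' (a not followed by b)
Total matches: 2

2


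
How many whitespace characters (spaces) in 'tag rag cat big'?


\s matches whitespace characters (spaces, tabs, etc.).
Text: 'tag rag cat big'
This text has 4 words separated by spaces.
Number of spaces = number of words - 1 = 4 - 1 = 3

3


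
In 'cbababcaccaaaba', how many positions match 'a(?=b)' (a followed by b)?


Lookahead 'a(?=b)' matches 'a' only when followed by 'b'.
String: 'cbababcaccaaaba'
Checking each position where char is 'a':
  pos 2: 'a' -> MATCH (next='b')
  pos 4: 'a' -> MATCH (next='b')
  pos 7: 'a' -> no (next='c')
  pos 10: 'a' -> no (next='a')
  pos 11: 'a' -> no (next='a')
  pos 12: 'a' -> MATCH (next='b')
Matching positions: [2, 4, 12]
Count: 3

3


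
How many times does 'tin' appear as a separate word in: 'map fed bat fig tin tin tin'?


Scanning each word for exact match 'tin':
  Word 1: 'map' -> no
  Word 2: 'fed' -> no
  Word 3: 'bat' -> no
  Word 4: 'fig' -> no
  Word 5: 'tin' -> MATCH
  Word 6: 'tin' -> MATCH
  Word 7: 'tin' -> MATCH
Total matches: 3

3


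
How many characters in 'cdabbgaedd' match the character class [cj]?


Character class [cj] matches any of: {c, j}
Scanning string 'cdabbgaedd' character by character:
  pos 0: 'c' -> MATCH
  pos 1: 'd' -> no
  pos 2: 'a' -> no
  pos 3: 'b' -> no
  pos 4: 'b' -> no
  pos 5: 'g' -> no
  pos 6: 'a' -> no
  pos 7: 'e' -> no
  pos 8: 'd' -> no
  pos 9: 'd' -> no
Total matches: 1

1


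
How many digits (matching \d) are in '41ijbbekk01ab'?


\d matches any digit 0-9.
Scanning '41ijbbekk01ab':
  pos 0: '4' -> DIGIT
  pos 1: '1' -> DIGIT
  pos 9: '0' -> DIGIT
  pos 10: '1' -> DIGIT
Digits found: ['4', '1', '0', '1']
Total: 4

4


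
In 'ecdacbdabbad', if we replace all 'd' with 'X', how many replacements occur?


re.sub('d', 'X', text) replaces every occurrence of 'd' with 'X'.
Text: 'ecdacbdabbad'
Scanning for 'd':
  pos 2: 'd' -> replacement #1
  pos 6: 'd' -> replacement #2
  pos 11: 'd' -> replacement #3
Total replacements: 3

3


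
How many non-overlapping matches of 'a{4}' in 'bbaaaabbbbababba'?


Pattern 'a{4}' matches exactly 4 consecutive a's (greedy, non-overlapping).
String: 'bbaaaabbbbababba'
Scanning for runs of a's:
  Run at pos 2: 'aaaa' (length 4) -> 1 match(es)
  Run at pos 10: 'a' (length 1) -> 0 match(es)
  Run at pos 12: 'a' (length 1) -> 0 match(es)
  Run at pos 15: 'a' (length 1) -> 0 match(es)
Matches found: ['aaaa']
Total: 1

1


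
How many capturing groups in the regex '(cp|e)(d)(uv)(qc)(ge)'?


To count capturing groups, count each '(' that starts a group.
Pattern: '(cp|e)(d)(uv)(qc)(ge)'
Walking through the pattern:
  Position 0: '(' -> group #1
  Position 6: '(' -> group #2
  Position 9: '(' -> group #3
  Position 13: '(' -> group #4
  Position 17: '(' -> group #5
Total capturing groups: 5

5


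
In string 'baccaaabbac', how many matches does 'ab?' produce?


Pattern 'ab?' matches 'a' optionally followed by 'b'.
String: 'baccaaabbac'
Scanning left to right for 'a' then checking next char:
  Match 1: 'a' (a not followed by b)
  Match 2: 'a' (a not followed by b)
  Match 3: 'a' (a not followed by b)
  Match 4: 'ab' (a followed by b)
  Match 5: 'a' (a not followed by b)
Total matches: 5

5


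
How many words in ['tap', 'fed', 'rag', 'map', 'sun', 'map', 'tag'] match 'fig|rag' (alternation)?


Alternation 'fig|rag' matches either 'fig' or 'rag'.
Checking each word:
  'tap' -> no
  'fed' -> no
  'rag' -> MATCH
  'map' -> no
  'sun' -> no
  'map' -> no
  'tag' -> no
Matches: ['rag']
Count: 1

1


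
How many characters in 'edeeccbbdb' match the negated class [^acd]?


Negated class [^acd] matches any char NOT in {a, c, d}
Scanning 'edeeccbbdb':
  pos 0: 'e' -> MATCH
  pos 1: 'd' -> no (excluded)
  pos 2: 'e' -> MATCH
  pos 3: 'e' -> MATCH
  pos 4: 'c' -> no (excluded)
  pos 5: 'c' -> no (excluded)
  pos 6: 'b' -> MATCH
  pos 7: 'b' -> MATCH
  pos 8: 'd' -> no (excluded)
  pos 9: 'b' -> MATCH
Total matches: 6

6


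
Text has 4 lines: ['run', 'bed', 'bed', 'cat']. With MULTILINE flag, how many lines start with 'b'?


With MULTILINE flag, ^ matches the start of each line.
Lines: ['run', 'bed', 'bed', 'cat']
Checking which lines start with 'b':
  Line 1: 'run' -> no
  Line 2: 'bed' -> MATCH
  Line 3: 'bed' -> MATCH
  Line 4: 'cat' -> no
Matching lines: ['bed', 'bed']
Count: 2

2


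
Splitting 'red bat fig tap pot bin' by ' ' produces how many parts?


Splitting by ' ' breaks the string at each occurrence of the separator.
Text: 'red bat fig tap pot bin'
Parts after split:
  Part 1: 'red'
  Part 2: 'bat'
  Part 3: 'fig'
  Part 4: 'tap'
  Part 5: 'pot'
  Part 6: 'bin'
Total parts: 6

6


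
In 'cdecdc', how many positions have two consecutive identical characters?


Looking for consecutive identical characters in 'cdecdc':
  pos 0-1: 'c' vs 'd' -> different
  pos 1-2: 'd' vs 'e' -> different
  pos 2-3: 'e' vs 'c' -> different
  pos 3-4: 'c' vs 'd' -> different
  pos 4-5: 'd' vs 'c' -> different
Consecutive identical pairs: []
Count: 0

0


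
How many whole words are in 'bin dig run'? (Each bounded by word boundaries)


Word boundaries (\b) mark the start/end of each word.
Text: 'bin dig run'
Splitting by whitespace:
  Word 1: 'bin'
  Word 2: 'dig'
  Word 3: 'run'
Total whole words: 3

3


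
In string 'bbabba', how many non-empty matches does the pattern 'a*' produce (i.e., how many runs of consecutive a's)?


Pattern 'a*' matches zero or more a's. We want non-empty runs of consecutive a's.
String: 'bbabba'
Walking through the string to find runs of a's:
  Run 1: positions 2-2 -> 'a'
  Run 2: positions 5-5 -> 'a'
Non-empty runs found: ['a', 'a']
Count: 2

2


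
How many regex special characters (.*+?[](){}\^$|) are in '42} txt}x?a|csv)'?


Regex special characters are: . * + ? [ ] ( ) { } \ ^ $ |
Scanning '42} txt}x?a|csv)':
  pos 2: '}' -> SPECIAL
  pos 7: '}' -> SPECIAL
  pos 9: '?' -> SPECIAL
  pos 11: '|' -> SPECIAL
  pos 15: ')' -> SPECIAL
Special chars found: ['}', '}', '?', '|', ')']
Total: 5

5


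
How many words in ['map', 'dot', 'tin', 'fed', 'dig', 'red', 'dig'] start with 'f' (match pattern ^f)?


Pattern ^f anchors to start of word. Check which words begin with 'f':
  'map' -> no
  'dot' -> no
  'tin' -> no
  'fed' -> MATCH (starts with 'f')
  'dig' -> no
  'red' -> no
  'dig' -> no
Matching words: ['fed']
Count: 1

1


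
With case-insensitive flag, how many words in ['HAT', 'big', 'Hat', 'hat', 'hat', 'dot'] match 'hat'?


Case-insensitive matching: compare each word's lowercase form to 'hat'.
  'HAT' -> lower='hat' -> MATCH
  'big' -> lower='big' -> no
  'Hat' -> lower='hat' -> MATCH
  'hat' -> lower='hat' -> MATCH
  'hat' -> lower='hat' -> MATCH
  'dot' -> lower='dot' -> no
Matches: ['HAT', 'Hat', 'hat', 'hat']
Count: 4

4


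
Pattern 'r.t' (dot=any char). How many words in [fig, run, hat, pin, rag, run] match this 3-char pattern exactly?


Pattern 'r.t' means: starts with 'r', any single char, ends with 't'.
Checking each word (must be exactly 3 chars):
  'fig' (len=3): no
  'run' (len=3): no
  'hat' (len=3): no
  'pin' (len=3): no
  'rag' (len=3): no
  'run' (len=3): no
Matching words: []
Total: 0

0


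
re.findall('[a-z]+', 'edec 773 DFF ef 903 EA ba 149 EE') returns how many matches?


Pattern '[a-z]+' finds one or more lowercase letters.
Text: 'edec 773 DFF ef 903 EA ba 149 EE'
Scanning for matches:
  Match 1: 'edec'
  Match 2: 'ef'
  Match 3: 'ba'
Total matches: 3

3


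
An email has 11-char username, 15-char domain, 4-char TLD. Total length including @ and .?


An email address has format: username@domain.tld
Username length: 11
'@' character: 1
Domain length: 15
'.' character: 1
TLD length: 4
Total = 11 + 1 + 15 + 1 + 4 = 32

32


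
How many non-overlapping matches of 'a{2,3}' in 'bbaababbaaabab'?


Pattern 'a{2,3}' matches between 2 and 3 consecutive a's (greedy).
String: 'bbaababbaaabab'
Finding runs of a's and applying greedy matching:
  Run at pos 2: 'aa' (length 2)
  Run at pos 5: 'a' (length 1)
  Run at pos 8: 'aaa' (length 3)
  Run at pos 12: 'a' (length 1)
Matches: ['aa', 'aaa']
Count: 2

2


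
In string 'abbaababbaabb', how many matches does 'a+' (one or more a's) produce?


Pattern 'a+' matches one or more consecutive a's.
String: 'abbaababbaabb'
Scanning for runs of a:
  Match 1: 'a' (length 1)
  Match 2: 'aa' (length 2)
  Match 3: 'a' (length 1)
  Match 4: 'aa' (length 2)
Total matches: 4

4


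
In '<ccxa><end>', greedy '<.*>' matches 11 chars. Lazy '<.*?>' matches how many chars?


Greedy '<.*>' tries to match as MUCH as possible.
Lazy '<.*?>' tries to match as LITTLE as possible.

String: '<ccxa><end>'
Greedy '<.*>' starts at first '<' and extends to the LAST '>': '<ccxa><end>' (11 chars)
Lazy '<.*?>' starts at first '<' and stops at the FIRST '>': '<ccxa>' (6 chars)

6


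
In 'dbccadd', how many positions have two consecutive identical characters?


Looking for consecutive identical characters in 'dbccadd':
  pos 0-1: 'd' vs 'b' -> different
  pos 1-2: 'b' vs 'c' -> different
  pos 2-3: 'c' vs 'c' -> MATCH ('cc')
  pos 3-4: 'c' vs 'a' -> different
  pos 4-5: 'a' vs 'd' -> different
  pos 5-6: 'd' vs 'd' -> MATCH ('dd')
Consecutive identical pairs: ['cc', 'dd']
Count: 2

2


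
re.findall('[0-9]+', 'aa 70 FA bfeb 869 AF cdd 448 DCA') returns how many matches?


Pattern '[0-9]+' finds one or more digits.
Text: 'aa 70 FA bfeb 869 AF cdd 448 DCA'
Scanning for matches:
  Match 1: '70'
  Match 2: '869'
  Match 3: '448'
Total matches: 3

3


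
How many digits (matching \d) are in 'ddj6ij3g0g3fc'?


\d matches any digit 0-9.
Scanning 'ddj6ij3g0g3fc':
  pos 3: '6' -> DIGIT
  pos 6: '3' -> DIGIT
  pos 8: '0' -> DIGIT
  pos 10: '3' -> DIGIT
Digits found: ['6', '3', '0', '3']
Total: 4

4


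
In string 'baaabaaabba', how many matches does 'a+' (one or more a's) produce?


Pattern 'a+' matches one or more consecutive a's.
String: 'baaabaaabba'
Scanning for runs of a:
  Match 1: 'aaa' (length 3)
  Match 2: 'aaa' (length 3)
  Match 3: 'a' (length 1)
Total matches: 3

3


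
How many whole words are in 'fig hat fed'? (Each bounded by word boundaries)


Word boundaries (\b) mark the start/end of each word.
Text: 'fig hat fed'
Splitting by whitespace:
  Word 1: 'fig'
  Word 2: 'hat'
  Word 3: 'fed'
Total whole words: 3

3


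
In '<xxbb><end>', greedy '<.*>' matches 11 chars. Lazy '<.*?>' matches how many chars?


Greedy '<.*>' tries to match as MUCH as possible.
Lazy '<.*?>' tries to match as LITTLE as possible.

String: '<xxbb><end>'
Greedy '<.*>' starts at first '<' and extends to the LAST '>': '<xxbb><end>' (11 chars)
Lazy '<.*?>' starts at first '<' and stops at the FIRST '>': '<xxbb>' (6 chars)

6


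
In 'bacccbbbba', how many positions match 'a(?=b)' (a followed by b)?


Lookahead 'a(?=b)' matches 'a' only when followed by 'b'.
String: 'bacccbbbba'
Checking each position where char is 'a':
  pos 1: 'a' -> no (next='c')
Matching positions: []
Count: 0

0


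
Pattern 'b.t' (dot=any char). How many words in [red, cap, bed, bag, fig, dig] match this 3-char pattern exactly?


Pattern 'b.t' means: starts with 'b', any single char, ends with 't'.
Checking each word (must be exactly 3 chars):
  'red' (len=3): no
  'cap' (len=3): no
  'bed' (len=3): no
  'bag' (len=3): no
  'fig' (len=3): no
  'dig' (len=3): no
Matching words: []
Total: 0

0


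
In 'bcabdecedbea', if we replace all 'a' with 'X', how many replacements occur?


re.sub('a', 'X', text) replaces every occurrence of 'a' with 'X'.
Text: 'bcabdecedbea'
Scanning for 'a':
  pos 2: 'a' -> replacement #1
  pos 11: 'a' -> replacement #2
Total replacements: 2

2


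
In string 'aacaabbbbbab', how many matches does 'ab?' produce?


Pattern 'ab?' matches 'a' optionally followed by 'b'.
String: 'aacaabbbbbab'
Scanning left to right for 'a' then checking next char:
  Match 1: 'a' (a not followed by b)
  Match 2: 'a' (a not followed by b)
  Match 3: 'a' (a not followed by b)
  Match 4: 'ab' (a followed by b)
  Match 5: 'ab' (a followed by b)
Total matches: 5

5


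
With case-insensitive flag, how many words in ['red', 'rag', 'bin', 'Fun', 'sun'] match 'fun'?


Case-insensitive matching: compare each word's lowercase form to 'fun'.
  'red' -> lower='red' -> no
  'rag' -> lower='rag' -> no
  'bin' -> lower='bin' -> no
  'Fun' -> lower='fun' -> MATCH
  'sun' -> lower='sun' -> no
Matches: ['Fun']
Count: 1

1


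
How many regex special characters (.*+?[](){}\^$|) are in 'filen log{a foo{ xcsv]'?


Regex special characters are: . * + ? [ ] ( ) { } \ ^ $ |
Scanning 'filen log{a foo{ xcsv]':
  pos 9: '{' -> SPECIAL
  pos 15: '{' -> SPECIAL
  pos 21: ']' -> SPECIAL
Special chars found: ['{', '{', ']']
Total: 3

3


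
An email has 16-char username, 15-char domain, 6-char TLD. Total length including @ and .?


An email address has format: username@domain.tld
Username length: 16
'@' character: 1
Domain length: 15
'.' character: 1
TLD length: 6
Total = 16 + 1 + 15 + 1 + 6 = 39

39


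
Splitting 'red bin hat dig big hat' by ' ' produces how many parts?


Splitting by ' ' breaks the string at each occurrence of the separator.
Text: 'red bin hat dig big hat'
Parts after split:
  Part 1: 'red'
  Part 2: 'bin'
  Part 3: 'hat'
  Part 4: 'dig'
  Part 5: 'big'
  Part 6: 'hat'
Total parts: 6

6


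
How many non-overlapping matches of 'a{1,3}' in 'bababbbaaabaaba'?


Pattern 'a{1,3}' matches between 1 and 3 consecutive a's (greedy).
String: 'bababbbaaabaaba'
Finding runs of a's and applying greedy matching:
  Run at pos 1: 'a' (length 1)
  Run at pos 3: 'a' (length 1)
  Run at pos 7: 'aaa' (length 3)
  Run at pos 11: 'aa' (length 2)
  Run at pos 14: 'a' (length 1)
Matches: ['a', 'a', 'aaa', 'aa', 'a']
Count: 5

5


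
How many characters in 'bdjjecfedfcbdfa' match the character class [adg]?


Character class [adg] matches any of: {a, d, g}
Scanning string 'bdjjecfedfcbdfa' character by character:
  pos 0: 'b' -> no
  pos 1: 'd' -> MATCH
  pos 2: 'j' -> no
  pos 3: 'j' -> no
  pos 4: 'e' -> no
  pos 5: 'c' -> no
  pos 6: 'f' -> no
  pos 7: 'e' -> no
  pos 8: 'd' -> MATCH
  pos 9: 'f' -> no
  pos 10: 'c' -> no
  pos 11: 'b' -> no
  pos 12: 'd' -> MATCH
  pos 13: 'f' -> no
  pos 14: 'a' -> MATCH
Total matches: 4

4


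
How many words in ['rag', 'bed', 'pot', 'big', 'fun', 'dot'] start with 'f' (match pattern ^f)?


Pattern ^f anchors to start of word. Check which words begin with 'f':
  'rag' -> no
  'bed' -> no
  'pot' -> no
  'big' -> no
  'fun' -> MATCH (starts with 'f')
  'dot' -> no
Matching words: ['fun']
Count: 1

1


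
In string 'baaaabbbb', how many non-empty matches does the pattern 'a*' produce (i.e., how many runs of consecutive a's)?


Pattern 'a*' matches zero or more a's. We want non-empty runs of consecutive a's.
String: 'baaaabbbb'
Walking through the string to find runs of a's:
  Run 1: positions 1-4 -> 'aaaa'
Non-empty runs found: ['aaaa']
Count: 1

1


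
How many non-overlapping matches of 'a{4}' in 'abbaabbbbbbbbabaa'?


Pattern 'a{4}' matches exactly 4 consecutive a's (greedy, non-overlapping).
String: 'abbaabbbbbbbbabaa'
Scanning for runs of a's:
  Run at pos 0: 'a' (length 1) -> 0 match(es)
  Run at pos 3: 'aa' (length 2) -> 0 match(es)
  Run at pos 13: 'a' (length 1) -> 0 match(es)
  Run at pos 15: 'aa' (length 2) -> 0 match(es)
Matches found: []
Total: 0

0


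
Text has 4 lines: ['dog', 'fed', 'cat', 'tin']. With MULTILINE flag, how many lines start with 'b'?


With MULTILINE flag, ^ matches the start of each line.
Lines: ['dog', 'fed', 'cat', 'tin']
Checking which lines start with 'b':
  Line 1: 'dog' -> no
  Line 2: 'fed' -> no
  Line 3: 'cat' -> no
  Line 4: 'tin' -> no
Matching lines: []
Count: 0

0


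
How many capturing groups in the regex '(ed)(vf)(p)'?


To count capturing groups, count each '(' that starts a group.
Pattern: '(ed)(vf)(p)'
Walking through the pattern:
  Position 0: '(' -> group #1
  Position 4: '(' -> group #2
  Position 8: '(' -> group #3
Total capturing groups: 3

3


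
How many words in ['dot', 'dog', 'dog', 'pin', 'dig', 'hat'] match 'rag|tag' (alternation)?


Alternation 'rag|tag' matches either 'rag' or 'tag'.
Checking each word:
  'dot' -> no
  'dog' -> no
  'dog' -> no
  'pin' -> no
  'dig' -> no
  'hat' -> no
Matches: []
Count: 0

0
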